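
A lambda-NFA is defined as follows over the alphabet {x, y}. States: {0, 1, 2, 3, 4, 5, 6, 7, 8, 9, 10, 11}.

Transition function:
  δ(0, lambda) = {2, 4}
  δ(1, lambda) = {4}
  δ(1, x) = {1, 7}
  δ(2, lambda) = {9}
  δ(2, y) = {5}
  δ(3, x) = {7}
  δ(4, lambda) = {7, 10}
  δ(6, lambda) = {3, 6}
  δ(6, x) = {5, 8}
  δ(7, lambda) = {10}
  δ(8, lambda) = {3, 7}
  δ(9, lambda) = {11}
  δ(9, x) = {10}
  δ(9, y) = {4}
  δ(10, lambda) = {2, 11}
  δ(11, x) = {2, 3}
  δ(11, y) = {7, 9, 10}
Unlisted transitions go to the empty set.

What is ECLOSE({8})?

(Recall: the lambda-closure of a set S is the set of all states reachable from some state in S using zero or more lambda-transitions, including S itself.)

{2, 3, 7, 8, 9, 10, 11}

Start with {8}.
From 8 via lambda: add 3, 7.
From 7 via lambda: add 10.
From 10 via lambda: add 2, 11.
From 2 via lambda: add 9.
No new states can be added; the closed set is {2, 3, 7, 8, 9, 10, 11}.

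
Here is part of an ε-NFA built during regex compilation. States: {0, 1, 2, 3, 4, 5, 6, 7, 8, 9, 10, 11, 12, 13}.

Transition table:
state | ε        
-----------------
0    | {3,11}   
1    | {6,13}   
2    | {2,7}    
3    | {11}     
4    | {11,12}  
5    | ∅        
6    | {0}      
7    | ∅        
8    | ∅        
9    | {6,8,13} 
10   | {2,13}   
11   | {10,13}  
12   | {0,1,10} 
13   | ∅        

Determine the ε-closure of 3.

{2, 3, 7, 10, 11, 13}

Start with {3}.
From 3 via ε: add 11.
From 11 via ε: add 10, 13.
From 10 via ε: add 2.
From 2 via ε: add 7.
No new states can be added; the closed set is {2, 3, 7, 10, 11, 13}.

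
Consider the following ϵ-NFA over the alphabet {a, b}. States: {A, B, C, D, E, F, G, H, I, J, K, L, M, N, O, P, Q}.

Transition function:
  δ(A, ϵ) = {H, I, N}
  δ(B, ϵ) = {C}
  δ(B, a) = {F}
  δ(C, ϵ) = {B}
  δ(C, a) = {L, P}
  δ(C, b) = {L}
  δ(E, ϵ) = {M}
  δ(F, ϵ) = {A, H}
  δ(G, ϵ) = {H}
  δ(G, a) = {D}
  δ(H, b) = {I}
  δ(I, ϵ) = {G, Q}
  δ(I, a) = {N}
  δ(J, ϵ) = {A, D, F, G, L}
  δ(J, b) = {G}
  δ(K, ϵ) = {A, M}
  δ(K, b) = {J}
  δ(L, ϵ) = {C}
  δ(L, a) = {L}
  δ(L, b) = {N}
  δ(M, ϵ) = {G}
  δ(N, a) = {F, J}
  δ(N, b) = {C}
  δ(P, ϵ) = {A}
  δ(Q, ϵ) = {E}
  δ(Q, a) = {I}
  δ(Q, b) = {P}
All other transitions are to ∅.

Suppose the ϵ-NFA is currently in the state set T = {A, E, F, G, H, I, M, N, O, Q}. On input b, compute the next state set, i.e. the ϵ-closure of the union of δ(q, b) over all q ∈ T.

{A, B, C, E, G, H, I, M, N, P, Q}

H on b → {I}.
N on b → {C}.
Q on b → {P}.
No b-transition from A, E, F, G, I, M, O.
Union after reading b: {C, I, P}.
Now take the ϵ-closure:
From C via ϵ: add B.
From I via ϵ: add G, Q.
From P via ϵ: add A.
From A via ϵ: add H, N.
From Q via ϵ: add E.
From E via ϵ: add M.
No new states can be added; the closed set is {A, B, C, E, G, H, I, M, N, P, Q}.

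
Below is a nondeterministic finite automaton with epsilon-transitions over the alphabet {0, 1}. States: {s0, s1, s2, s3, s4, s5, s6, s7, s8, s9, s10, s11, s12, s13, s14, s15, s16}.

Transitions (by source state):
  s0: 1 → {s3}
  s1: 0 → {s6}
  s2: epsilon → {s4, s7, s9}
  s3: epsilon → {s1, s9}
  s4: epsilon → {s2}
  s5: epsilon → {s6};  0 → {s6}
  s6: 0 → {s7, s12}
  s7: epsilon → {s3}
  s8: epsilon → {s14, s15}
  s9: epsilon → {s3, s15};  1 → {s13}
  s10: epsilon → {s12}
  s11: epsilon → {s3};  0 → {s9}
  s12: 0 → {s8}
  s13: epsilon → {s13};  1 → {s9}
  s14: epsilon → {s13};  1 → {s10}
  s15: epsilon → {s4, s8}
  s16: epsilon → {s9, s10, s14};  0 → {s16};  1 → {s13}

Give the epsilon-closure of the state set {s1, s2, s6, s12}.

Start with {s1, s2, s6, s12}.
From s2 via epsilon: add s4, s7, s9.
From s7 via epsilon: add s3.
From s9 via epsilon: add s15.
From s15 via epsilon: add s8.
From s8 via epsilon: add s14.
From s14 via epsilon: add s13.
No new states can be added; the closed set is {s1, s2, s3, s4, s6, s7, s8, s9, s12, s13, s14, s15}.

{s1, s2, s3, s4, s6, s7, s8, s9, s12, s13, s14, s15}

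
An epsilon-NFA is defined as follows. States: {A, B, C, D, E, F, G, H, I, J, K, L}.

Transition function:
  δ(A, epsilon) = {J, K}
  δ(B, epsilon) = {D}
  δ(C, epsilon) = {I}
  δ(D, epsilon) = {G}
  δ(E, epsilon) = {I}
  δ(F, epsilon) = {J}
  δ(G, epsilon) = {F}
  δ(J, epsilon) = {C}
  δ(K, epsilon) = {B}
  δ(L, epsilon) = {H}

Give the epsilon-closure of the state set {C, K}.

{B, C, D, F, G, I, J, K}

Start with {C, K}.
From C via epsilon: add I.
From K via epsilon: add B.
From B via epsilon: add D.
From D via epsilon: add G.
From G via epsilon: add F.
From F via epsilon: add J.
No new states can be added; the closed set is {B, C, D, F, G, I, J, K}.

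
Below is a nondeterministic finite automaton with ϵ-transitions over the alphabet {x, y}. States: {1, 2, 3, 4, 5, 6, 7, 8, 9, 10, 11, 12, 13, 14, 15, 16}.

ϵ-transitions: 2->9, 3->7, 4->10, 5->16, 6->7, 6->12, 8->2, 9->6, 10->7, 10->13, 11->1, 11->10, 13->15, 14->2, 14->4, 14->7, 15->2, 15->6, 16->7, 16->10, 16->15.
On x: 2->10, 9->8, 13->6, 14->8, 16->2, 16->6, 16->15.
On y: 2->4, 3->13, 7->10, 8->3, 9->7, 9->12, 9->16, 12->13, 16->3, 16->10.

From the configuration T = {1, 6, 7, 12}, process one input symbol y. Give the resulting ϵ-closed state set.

{2, 6, 7, 9, 10, 12, 13, 15}

7 on y → {10}.
12 on y → {13}.
No y-transition from 1, 6.
Union after reading y: {10, 13}.
Now take the ϵ-closure:
From 10 via ϵ: add 7.
From 13 via ϵ: add 15.
From 15 via ϵ: add 2, 6.
From 2 via ϵ: add 9.
From 6 via ϵ: add 12.
No new states can be added; the closed set is {2, 6, 7, 9, 10, 12, 13, 15}.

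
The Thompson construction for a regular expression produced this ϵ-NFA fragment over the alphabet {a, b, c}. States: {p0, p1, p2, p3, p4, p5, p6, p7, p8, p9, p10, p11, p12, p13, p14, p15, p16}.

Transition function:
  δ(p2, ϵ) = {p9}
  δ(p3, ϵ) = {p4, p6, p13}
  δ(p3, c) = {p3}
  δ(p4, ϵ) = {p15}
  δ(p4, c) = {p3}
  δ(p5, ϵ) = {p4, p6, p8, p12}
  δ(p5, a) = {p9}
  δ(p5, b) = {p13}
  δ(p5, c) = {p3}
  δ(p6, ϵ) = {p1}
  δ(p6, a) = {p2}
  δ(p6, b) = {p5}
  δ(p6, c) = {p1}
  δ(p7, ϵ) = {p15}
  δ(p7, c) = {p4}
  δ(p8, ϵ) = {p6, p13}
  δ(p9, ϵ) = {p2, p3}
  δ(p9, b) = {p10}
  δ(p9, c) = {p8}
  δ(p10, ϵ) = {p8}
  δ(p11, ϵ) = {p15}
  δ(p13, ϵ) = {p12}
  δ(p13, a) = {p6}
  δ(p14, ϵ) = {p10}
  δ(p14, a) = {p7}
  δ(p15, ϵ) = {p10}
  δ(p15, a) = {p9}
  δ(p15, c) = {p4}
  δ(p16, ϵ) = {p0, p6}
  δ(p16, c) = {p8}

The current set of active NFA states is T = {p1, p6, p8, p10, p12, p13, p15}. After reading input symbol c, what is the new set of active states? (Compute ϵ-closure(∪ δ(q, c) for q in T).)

{p1, p4, p6, p8, p10, p12, p13, p15}

p6 on c → {p1}.
p15 on c → {p4}.
No c-transition from p1, p8, p10, p12, p13.
Union after reading c: {p1, p4}.
Now take the ϵ-closure:
From p4 via ϵ: add p15.
From p15 via ϵ: add p10.
From p10 via ϵ: add p8.
From p8 via ϵ: add p6, p13.
From p13 via ϵ: add p12.
No new states can be added; the closed set is {p1, p4, p6, p8, p10, p12, p13, p15}.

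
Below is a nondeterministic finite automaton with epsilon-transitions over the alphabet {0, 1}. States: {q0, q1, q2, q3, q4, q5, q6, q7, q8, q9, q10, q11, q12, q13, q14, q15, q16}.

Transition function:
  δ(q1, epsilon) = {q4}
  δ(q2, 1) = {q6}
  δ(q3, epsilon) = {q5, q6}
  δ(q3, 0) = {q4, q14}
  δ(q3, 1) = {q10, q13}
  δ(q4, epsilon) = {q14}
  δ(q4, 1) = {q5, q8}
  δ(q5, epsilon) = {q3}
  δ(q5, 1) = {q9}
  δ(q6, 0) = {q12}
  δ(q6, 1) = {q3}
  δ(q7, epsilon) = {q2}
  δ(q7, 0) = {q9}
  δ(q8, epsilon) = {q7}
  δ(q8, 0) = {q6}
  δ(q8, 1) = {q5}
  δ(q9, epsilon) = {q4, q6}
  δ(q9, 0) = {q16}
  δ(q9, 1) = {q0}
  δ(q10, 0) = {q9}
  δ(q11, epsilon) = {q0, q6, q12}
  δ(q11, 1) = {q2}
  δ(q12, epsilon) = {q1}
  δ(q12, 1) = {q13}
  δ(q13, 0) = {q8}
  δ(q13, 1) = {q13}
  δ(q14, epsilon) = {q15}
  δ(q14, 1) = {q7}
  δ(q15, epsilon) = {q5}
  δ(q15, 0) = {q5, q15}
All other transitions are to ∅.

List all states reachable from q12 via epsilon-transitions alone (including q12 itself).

Start with {q12}.
From q12 via epsilon: add q1.
From q1 via epsilon: add q4.
From q4 via epsilon: add q14.
From q14 via epsilon: add q15.
From q15 via epsilon: add q5.
From q5 via epsilon: add q3.
From q3 via epsilon: add q6.
No new states can be added; the closed set is {q1, q3, q4, q5, q6, q12, q14, q15}.

{q1, q3, q4, q5, q6, q12, q14, q15}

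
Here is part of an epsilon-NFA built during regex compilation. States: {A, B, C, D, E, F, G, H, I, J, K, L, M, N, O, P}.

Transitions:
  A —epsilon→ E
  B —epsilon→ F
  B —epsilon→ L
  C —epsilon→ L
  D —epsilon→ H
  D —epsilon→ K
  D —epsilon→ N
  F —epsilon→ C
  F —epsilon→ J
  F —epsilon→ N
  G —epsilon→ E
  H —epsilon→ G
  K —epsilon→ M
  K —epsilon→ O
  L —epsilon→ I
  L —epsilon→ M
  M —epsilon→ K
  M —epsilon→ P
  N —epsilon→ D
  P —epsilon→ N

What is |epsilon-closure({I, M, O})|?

10

Start with {I, M, O}.
From M via epsilon: add K, P.
From P via epsilon: add N.
From N via epsilon: add D.
From D via epsilon: add H.
From H via epsilon: add G.
From G via epsilon: add E.
epsilon-closure = {D, E, G, H, I, K, M, N, O, P}, which has 10 states.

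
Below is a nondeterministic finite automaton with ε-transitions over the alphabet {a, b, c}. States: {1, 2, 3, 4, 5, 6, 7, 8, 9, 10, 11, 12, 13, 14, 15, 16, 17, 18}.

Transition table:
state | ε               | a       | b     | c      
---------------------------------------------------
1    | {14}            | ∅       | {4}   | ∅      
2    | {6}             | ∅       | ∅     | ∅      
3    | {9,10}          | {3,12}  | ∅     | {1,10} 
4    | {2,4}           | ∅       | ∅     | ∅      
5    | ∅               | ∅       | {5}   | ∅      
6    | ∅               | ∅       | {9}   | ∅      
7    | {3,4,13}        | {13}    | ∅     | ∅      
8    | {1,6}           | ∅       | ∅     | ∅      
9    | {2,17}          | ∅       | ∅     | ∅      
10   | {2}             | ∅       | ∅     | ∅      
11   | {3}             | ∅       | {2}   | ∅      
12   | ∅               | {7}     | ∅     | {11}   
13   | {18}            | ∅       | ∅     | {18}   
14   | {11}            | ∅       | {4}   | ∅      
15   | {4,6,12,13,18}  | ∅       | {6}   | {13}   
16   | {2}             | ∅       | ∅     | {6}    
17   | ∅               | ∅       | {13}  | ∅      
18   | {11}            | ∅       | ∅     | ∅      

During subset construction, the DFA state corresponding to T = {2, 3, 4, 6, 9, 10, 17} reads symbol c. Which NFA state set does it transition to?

{1, 2, 3, 6, 9, 10, 11, 14, 17}

3 on c → {1, 10}.
No c-transition from 2, 4, 6, 9, 10, 17.
Union after reading c: {1, 10}.
Now take the ε-closure:
From 1 via ε: add 14.
From 10 via ε: add 2.
From 2 via ε: add 6.
From 14 via ε: add 11.
From 11 via ε: add 3.
From 3 via ε: add 9.
From 9 via ε: add 17.
No new states can be added; the closed set is {1, 2, 3, 6, 9, 10, 11, 14, 17}.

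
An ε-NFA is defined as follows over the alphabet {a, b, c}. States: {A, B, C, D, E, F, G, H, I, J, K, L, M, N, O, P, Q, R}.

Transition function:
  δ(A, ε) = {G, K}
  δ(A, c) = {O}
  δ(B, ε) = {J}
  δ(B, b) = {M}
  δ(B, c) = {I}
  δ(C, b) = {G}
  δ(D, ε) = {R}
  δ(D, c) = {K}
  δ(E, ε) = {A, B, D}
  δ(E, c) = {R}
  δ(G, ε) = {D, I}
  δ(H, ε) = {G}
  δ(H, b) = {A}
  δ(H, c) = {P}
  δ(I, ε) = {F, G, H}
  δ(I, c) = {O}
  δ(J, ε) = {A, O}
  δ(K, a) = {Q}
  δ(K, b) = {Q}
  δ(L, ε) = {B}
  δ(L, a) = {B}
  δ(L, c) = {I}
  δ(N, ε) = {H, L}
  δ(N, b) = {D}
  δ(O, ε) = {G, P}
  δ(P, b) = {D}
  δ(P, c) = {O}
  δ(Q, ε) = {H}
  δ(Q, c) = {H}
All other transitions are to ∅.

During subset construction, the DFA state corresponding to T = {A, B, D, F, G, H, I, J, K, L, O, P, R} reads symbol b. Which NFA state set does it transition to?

{A, D, F, G, H, I, K, M, Q, R}

B on b → {M}.
H on b → {A}.
K on b → {Q}.
P on b → {D}.
No b-transition from A, D, F, G, I, J, L, O, R.
Union after reading b: {A, D, M, Q}.
Now take the ε-closure:
From A via ε: add G, K.
From D via ε: add R.
From Q via ε: add H.
From G via ε: add I.
From I via ε: add F.
No new states can be added; the closed set is {A, D, F, G, H, I, K, M, Q, R}.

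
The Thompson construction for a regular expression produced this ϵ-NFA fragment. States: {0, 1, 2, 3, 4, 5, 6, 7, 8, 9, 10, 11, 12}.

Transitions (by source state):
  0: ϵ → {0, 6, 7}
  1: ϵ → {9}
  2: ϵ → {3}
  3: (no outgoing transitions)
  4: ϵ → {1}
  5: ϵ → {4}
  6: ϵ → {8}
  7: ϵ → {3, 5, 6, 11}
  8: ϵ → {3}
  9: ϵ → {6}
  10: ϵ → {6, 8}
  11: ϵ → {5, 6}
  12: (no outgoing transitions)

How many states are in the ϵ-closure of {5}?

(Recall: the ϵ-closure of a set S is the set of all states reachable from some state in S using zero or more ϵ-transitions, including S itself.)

7

Start with {5}.
From 5 via ϵ: add 4.
From 4 via ϵ: add 1.
From 1 via ϵ: add 9.
From 9 via ϵ: add 6.
From 6 via ϵ: add 8.
From 8 via ϵ: add 3.
ϵ-closure = {1, 3, 4, 5, 6, 8, 9}, which has 7 states.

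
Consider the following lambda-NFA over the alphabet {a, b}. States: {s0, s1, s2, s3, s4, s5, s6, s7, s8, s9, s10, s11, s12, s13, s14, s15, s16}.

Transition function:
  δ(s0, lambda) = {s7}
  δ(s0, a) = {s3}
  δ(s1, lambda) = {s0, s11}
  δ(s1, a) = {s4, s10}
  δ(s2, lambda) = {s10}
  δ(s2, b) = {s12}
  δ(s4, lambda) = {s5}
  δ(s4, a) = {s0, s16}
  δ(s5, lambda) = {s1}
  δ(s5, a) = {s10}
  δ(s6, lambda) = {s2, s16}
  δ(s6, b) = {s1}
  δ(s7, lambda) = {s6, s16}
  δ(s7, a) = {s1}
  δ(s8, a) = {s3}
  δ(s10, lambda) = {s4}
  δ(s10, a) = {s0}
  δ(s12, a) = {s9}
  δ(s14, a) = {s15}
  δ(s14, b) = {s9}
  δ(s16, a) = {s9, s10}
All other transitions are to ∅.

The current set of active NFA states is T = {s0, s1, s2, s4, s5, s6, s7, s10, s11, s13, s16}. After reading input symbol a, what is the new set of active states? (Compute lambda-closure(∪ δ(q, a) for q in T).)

s0 on a → {s3}.
s1 on a → {s4, s10}.
s4 on a → {s0, s16}.
s5 on a → {s10}.
s7 on a → {s1}.
s10 on a → {s0}.
s16 on a → {s9, s10}.
No a-transition from s2, s6, s11, s13.
Union after reading a: {s0, s1, s3, s4, s9, s10, s16}.
Now take the lambda-closure:
From s0 via lambda: add s7.
From s1 via lambda: add s11.
From s4 via lambda: add s5.
From s7 via lambda: add s6.
From s6 via lambda: add s2.
No new states can be added; the closed set is {s0, s1, s2, s3, s4, s5, s6, s7, s9, s10, s11, s16}.

{s0, s1, s2, s3, s4, s5, s6, s7, s9, s10, s11, s16}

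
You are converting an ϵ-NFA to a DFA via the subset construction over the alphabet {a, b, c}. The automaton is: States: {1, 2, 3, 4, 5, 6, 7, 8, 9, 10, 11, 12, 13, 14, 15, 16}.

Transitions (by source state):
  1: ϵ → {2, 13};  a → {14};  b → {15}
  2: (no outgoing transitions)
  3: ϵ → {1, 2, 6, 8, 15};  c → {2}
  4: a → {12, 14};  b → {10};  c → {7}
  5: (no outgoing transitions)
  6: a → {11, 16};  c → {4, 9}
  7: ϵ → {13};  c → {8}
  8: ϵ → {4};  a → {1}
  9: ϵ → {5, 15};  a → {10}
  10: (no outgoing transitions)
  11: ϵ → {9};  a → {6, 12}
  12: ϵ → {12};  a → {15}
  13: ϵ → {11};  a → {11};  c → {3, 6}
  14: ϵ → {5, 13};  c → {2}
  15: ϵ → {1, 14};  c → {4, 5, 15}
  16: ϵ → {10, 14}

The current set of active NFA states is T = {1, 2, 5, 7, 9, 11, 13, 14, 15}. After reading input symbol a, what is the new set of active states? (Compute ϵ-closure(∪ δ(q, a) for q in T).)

{1, 2, 5, 6, 9, 10, 11, 12, 13, 14, 15}

1 on a → {14}.
9 on a → {10}.
11 on a → {6, 12}.
13 on a → {11}.
No a-transition from 2, 5, 7, 14, 15.
Union after reading a: {6, 10, 11, 12, 14}.
Now take the ϵ-closure:
From 11 via ϵ: add 9.
From 14 via ϵ: add 5, 13.
From 9 via ϵ: add 15.
From 15 via ϵ: add 1.
From 1 via ϵ: add 2.
No new states can be added; the closed set is {1, 2, 5, 6, 9, 10, 11, 12, 13, 14, 15}.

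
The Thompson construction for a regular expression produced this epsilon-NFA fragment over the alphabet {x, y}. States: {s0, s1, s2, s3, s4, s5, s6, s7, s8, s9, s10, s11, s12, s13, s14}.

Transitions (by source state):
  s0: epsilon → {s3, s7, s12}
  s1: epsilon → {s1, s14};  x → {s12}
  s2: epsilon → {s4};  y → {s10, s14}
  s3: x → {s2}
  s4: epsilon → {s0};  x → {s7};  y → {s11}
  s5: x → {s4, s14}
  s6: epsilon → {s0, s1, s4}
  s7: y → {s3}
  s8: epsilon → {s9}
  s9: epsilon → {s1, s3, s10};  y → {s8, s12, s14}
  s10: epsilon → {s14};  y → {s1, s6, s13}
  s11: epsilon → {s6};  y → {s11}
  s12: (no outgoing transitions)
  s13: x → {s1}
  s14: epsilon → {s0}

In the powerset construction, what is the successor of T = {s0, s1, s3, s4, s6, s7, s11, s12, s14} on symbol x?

s1 on x → {s12}.
s3 on x → {s2}.
s4 on x → {s7}.
No x-transition from s0, s6, s7, s11, s12, s14.
Union after reading x: {s2, s7, s12}.
Now take the epsilon-closure:
From s2 via epsilon: add s4.
From s4 via epsilon: add s0.
From s0 via epsilon: add s3.
No new states can be added; the closed set is {s0, s2, s3, s4, s7, s12}.

{s0, s2, s3, s4, s7, s12}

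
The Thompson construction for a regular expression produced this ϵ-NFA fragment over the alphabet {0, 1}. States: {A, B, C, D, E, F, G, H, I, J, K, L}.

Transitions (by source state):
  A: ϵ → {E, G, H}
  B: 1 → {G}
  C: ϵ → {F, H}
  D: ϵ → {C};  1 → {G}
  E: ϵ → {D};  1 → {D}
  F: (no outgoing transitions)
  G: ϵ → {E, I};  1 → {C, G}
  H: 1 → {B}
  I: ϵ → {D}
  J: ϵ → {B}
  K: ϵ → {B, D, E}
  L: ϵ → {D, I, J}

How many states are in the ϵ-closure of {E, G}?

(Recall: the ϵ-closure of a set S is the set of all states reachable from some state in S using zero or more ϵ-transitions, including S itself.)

7

Start with {E, G}.
From E via ϵ: add D.
From G via ϵ: add I.
From D via ϵ: add C.
From C via ϵ: add F, H.
ϵ-closure = {C, D, E, F, G, H, I}, which has 7 states.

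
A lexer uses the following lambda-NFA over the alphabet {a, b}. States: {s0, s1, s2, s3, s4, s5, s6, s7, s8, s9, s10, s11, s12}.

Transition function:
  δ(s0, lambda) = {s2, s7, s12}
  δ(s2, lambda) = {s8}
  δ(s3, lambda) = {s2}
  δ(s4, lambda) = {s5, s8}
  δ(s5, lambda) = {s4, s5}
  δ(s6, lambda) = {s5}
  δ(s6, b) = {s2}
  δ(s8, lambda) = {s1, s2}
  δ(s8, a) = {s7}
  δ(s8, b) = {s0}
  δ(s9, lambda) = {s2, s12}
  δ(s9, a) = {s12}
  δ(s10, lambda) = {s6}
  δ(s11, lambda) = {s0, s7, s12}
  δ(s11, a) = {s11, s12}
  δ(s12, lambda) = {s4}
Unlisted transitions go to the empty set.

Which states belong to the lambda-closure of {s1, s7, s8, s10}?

Start with {s1, s7, s8, s10}.
From s8 via lambda: add s2.
From s10 via lambda: add s6.
From s6 via lambda: add s5.
From s5 via lambda: add s4.
No new states can be added; the closed set is {s1, s2, s4, s5, s6, s7, s8, s10}.

{s1, s2, s4, s5, s6, s7, s8, s10}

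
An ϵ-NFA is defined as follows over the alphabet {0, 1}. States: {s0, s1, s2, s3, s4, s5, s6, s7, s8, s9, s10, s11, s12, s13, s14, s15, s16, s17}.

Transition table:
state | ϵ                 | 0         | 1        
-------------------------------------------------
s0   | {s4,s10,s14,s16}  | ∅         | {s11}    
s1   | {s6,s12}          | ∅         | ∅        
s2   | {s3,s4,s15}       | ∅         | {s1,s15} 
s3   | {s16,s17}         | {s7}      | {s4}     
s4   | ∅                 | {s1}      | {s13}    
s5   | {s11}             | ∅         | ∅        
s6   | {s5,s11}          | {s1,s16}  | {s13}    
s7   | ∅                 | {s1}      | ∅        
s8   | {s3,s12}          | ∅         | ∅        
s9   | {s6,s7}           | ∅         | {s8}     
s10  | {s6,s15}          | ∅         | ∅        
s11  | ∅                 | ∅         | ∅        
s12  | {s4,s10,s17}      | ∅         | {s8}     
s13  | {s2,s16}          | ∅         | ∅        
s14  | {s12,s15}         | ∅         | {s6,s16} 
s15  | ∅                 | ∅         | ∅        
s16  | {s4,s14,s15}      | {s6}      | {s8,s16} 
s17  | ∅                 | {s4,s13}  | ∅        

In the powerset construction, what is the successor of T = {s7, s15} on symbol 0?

s7 on 0 → {s1}.
No 0-transition from s15.
Union after reading 0: {s1}.
Now take the ϵ-closure:
From s1 via ϵ: add s6, s12.
From s6 via ϵ: add s5, s11.
From s12 via ϵ: add s4, s10, s17.
From s10 via ϵ: add s15.
No new states can be added; the closed set is {s1, s4, s5, s6, s10, s11, s12, s15, s17}.

{s1, s4, s5, s6, s10, s11, s12, s15, s17}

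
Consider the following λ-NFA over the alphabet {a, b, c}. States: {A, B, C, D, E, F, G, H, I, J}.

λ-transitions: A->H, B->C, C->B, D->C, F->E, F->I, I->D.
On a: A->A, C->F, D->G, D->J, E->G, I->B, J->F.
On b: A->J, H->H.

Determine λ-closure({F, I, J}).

Start with {F, I, J}.
From F via λ: add E.
From I via λ: add D.
From D via λ: add C.
From C via λ: add B.
No new states can be added; the closed set is {B, C, D, E, F, I, J}.

{B, C, D, E, F, I, J}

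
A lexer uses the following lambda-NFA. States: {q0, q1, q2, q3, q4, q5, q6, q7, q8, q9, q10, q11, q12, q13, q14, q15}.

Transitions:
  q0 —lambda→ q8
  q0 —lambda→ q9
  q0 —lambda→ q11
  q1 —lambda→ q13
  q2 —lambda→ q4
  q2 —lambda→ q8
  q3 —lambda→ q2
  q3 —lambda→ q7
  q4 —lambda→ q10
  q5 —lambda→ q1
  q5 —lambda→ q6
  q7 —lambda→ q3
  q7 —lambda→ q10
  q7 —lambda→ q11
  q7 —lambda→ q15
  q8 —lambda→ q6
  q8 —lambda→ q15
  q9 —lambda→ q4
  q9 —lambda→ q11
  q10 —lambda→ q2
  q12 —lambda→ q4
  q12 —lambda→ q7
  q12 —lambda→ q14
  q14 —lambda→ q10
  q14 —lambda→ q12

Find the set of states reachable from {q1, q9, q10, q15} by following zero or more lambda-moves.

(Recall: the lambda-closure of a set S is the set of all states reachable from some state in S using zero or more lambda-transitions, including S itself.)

Start with {q1, q9, q10, q15}.
From q1 via lambda: add q13.
From q9 via lambda: add q4, q11.
From q10 via lambda: add q2.
From q2 via lambda: add q8.
From q8 via lambda: add q6.
No new states can be added; the closed set is {q1, q2, q4, q6, q8, q9, q10, q11, q13, q15}.

{q1, q2, q4, q6, q8, q9, q10, q11, q13, q15}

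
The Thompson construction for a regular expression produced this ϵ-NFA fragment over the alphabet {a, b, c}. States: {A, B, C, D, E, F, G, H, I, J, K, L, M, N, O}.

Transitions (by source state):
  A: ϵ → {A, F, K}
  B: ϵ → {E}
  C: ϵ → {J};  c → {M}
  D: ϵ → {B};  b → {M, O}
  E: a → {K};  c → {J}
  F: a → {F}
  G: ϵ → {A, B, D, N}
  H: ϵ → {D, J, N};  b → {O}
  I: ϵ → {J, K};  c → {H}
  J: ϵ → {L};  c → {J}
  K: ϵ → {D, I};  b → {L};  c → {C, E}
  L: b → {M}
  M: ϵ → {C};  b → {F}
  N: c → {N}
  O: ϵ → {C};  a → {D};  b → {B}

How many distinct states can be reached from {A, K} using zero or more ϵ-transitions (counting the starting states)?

9

Start with {A, K}.
From A via ϵ: add F.
From K via ϵ: add D, I.
From D via ϵ: add B.
From I via ϵ: add J.
From B via ϵ: add E.
From J via ϵ: add L.
ϵ-closure = {A, B, D, E, F, I, J, K, L}, which has 9 states.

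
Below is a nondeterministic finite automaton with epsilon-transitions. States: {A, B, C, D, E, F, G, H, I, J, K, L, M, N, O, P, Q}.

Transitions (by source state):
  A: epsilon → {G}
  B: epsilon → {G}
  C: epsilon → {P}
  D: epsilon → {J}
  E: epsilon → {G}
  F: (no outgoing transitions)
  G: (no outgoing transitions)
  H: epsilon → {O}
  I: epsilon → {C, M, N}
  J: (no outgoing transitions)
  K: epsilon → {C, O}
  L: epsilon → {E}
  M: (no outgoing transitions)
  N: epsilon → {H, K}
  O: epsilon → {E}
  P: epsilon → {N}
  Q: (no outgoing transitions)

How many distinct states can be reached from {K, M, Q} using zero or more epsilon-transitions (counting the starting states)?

Start with {K, M, Q}.
From K via epsilon: add C, O.
From C via epsilon: add P.
From O via epsilon: add E.
From E via epsilon: add G.
From P via epsilon: add N.
From N via epsilon: add H.
epsilon-closure = {C, E, G, H, K, M, N, O, P, Q}, which has 10 states.

10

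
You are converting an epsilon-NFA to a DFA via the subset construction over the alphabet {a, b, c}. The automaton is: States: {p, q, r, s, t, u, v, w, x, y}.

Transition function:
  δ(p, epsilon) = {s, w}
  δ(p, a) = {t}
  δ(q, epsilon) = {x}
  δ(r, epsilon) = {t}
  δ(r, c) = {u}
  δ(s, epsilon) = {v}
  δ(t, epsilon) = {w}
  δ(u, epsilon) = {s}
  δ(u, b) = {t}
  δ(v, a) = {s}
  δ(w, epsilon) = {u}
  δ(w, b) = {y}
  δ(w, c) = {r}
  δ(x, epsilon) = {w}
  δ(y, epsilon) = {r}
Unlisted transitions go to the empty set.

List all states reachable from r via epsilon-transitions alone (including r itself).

Start with {r}.
From r via epsilon: add t.
From t via epsilon: add w.
From w via epsilon: add u.
From u via epsilon: add s.
From s via epsilon: add v.
No new states can be added; the closed set is {r, s, t, u, v, w}.

{r, s, t, u, v, w}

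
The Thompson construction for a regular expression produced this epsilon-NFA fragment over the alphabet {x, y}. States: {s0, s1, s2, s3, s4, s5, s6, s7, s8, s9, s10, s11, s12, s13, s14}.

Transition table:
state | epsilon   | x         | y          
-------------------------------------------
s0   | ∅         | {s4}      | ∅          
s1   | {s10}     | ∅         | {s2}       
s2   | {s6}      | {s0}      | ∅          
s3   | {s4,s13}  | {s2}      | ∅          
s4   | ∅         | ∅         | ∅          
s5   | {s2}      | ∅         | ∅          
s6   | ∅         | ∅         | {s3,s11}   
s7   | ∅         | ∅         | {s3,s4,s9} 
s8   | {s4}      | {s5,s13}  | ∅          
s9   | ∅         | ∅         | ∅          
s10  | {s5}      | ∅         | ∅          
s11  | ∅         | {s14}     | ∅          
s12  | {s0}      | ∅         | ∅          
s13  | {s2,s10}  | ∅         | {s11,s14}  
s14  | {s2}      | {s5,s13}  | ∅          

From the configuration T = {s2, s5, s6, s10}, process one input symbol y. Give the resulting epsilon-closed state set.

s6 on y → {s3, s11}.
No y-transition from s2, s5, s10.
Union after reading y: {s3, s11}.
Now take the epsilon-closure:
From s3 via epsilon: add s4, s13.
From s13 via epsilon: add s2, s10.
From s2 via epsilon: add s6.
From s10 via epsilon: add s5.
No new states can be added; the closed set is {s2, s3, s4, s5, s6, s10, s11, s13}.

{s2, s3, s4, s5, s6, s10, s11, s13}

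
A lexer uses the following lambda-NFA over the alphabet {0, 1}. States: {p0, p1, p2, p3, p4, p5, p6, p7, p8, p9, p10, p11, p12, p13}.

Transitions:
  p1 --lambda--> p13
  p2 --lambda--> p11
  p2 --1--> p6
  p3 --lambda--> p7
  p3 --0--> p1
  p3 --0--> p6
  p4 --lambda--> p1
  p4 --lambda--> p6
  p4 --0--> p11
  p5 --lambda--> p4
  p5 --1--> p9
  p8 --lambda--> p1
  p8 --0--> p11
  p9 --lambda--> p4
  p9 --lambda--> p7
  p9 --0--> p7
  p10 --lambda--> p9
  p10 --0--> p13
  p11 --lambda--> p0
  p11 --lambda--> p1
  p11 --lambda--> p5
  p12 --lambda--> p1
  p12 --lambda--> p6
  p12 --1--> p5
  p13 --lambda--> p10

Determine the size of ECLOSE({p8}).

Start with {p8}.
From p8 via lambda: add p1.
From p1 via lambda: add p13.
From p13 via lambda: add p10.
From p10 via lambda: add p9.
From p9 via lambda: add p4, p7.
From p4 via lambda: add p6.
lambda-closure = {p1, p4, p6, p7, p8, p9, p10, p13}, which has 8 states.

8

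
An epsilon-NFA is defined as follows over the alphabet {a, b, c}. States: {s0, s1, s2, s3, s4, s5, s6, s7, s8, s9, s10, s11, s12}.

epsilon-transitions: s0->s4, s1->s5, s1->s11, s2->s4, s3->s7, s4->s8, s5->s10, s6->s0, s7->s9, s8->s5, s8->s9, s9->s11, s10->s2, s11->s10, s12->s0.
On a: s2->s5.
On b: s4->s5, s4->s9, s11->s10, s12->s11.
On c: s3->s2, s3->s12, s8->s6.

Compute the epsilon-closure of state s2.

Start with {s2}.
From s2 via epsilon: add s4.
From s4 via epsilon: add s8.
From s8 via epsilon: add s5, s9.
From s5 via epsilon: add s10.
From s9 via epsilon: add s11.
No new states can be added; the closed set is {s2, s4, s5, s8, s9, s10, s11}.

{s2, s4, s5, s8, s9, s10, s11}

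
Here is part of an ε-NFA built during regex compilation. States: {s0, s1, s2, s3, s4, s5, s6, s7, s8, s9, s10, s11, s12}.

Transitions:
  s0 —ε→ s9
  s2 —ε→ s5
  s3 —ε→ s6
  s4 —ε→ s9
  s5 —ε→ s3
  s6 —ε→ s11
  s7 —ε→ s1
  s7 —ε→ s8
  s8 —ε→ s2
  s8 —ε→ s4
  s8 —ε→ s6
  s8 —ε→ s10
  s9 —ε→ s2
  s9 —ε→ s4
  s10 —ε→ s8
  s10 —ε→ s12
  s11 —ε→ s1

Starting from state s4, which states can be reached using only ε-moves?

Start with {s4}.
From s4 via ε: add s9.
From s9 via ε: add s2.
From s2 via ε: add s5.
From s5 via ε: add s3.
From s3 via ε: add s6.
From s6 via ε: add s11.
From s11 via ε: add s1.
No new states can be added; the closed set is {s1, s2, s3, s4, s5, s6, s9, s11}.

{s1, s2, s3, s4, s5, s6, s9, s11}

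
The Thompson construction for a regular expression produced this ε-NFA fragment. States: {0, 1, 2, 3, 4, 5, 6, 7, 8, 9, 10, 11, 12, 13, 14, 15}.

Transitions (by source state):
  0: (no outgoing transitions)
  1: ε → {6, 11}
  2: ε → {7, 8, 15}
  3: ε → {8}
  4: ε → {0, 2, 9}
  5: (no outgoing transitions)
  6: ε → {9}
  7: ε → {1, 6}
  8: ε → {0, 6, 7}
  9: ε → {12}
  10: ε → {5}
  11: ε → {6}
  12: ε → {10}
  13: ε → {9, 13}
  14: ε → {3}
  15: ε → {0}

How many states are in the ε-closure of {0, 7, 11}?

Start with {0, 7, 11}.
From 7 via ε: add 1, 6.
From 6 via ε: add 9.
From 9 via ε: add 12.
From 12 via ε: add 10.
From 10 via ε: add 5.
ε-closure = {0, 1, 5, 6, 7, 9, 10, 11, 12}, which has 9 states.

9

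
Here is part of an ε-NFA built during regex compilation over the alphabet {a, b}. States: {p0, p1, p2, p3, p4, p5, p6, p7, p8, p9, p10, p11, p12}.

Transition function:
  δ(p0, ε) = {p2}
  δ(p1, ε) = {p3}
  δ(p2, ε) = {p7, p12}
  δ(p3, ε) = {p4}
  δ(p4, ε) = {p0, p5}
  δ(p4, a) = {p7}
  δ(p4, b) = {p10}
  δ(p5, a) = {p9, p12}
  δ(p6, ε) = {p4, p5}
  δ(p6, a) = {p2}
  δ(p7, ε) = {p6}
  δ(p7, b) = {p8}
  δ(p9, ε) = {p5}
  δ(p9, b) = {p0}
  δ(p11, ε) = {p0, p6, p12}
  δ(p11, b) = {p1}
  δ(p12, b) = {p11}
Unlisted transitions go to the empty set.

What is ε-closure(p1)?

Start with {p1}.
From p1 via ε: add p3.
From p3 via ε: add p4.
From p4 via ε: add p0, p5.
From p0 via ε: add p2.
From p2 via ε: add p7, p12.
From p7 via ε: add p6.
No new states can be added; the closed set is {p0, p1, p2, p3, p4, p5, p6, p7, p12}.

{p0, p1, p2, p3, p4, p5, p6, p7, p12}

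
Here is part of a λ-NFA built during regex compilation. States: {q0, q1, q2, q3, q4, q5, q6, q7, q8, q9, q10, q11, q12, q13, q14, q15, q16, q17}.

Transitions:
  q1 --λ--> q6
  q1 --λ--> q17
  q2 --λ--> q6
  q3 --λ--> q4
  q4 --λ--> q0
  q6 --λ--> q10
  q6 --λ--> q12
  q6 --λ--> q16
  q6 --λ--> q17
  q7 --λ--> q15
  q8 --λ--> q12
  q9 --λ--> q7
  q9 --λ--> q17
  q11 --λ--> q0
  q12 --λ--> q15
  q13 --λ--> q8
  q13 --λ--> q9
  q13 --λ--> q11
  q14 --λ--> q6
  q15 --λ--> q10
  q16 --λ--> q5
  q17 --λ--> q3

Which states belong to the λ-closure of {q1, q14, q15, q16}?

Start with {q1, q14, q15, q16}.
From q1 via λ: add q6, q17.
From q15 via λ: add q10.
From q16 via λ: add q5.
From q6 via λ: add q12.
From q17 via λ: add q3.
From q3 via λ: add q4.
From q4 via λ: add q0.
No new states can be added; the closed set is {q0, q1, q3, q4, q5, q6, q10, q12, q14, q15, q16, q17}.

{q0, q1, q3, q4, q5, q6, q10, q12, q14, q15, q16, q17}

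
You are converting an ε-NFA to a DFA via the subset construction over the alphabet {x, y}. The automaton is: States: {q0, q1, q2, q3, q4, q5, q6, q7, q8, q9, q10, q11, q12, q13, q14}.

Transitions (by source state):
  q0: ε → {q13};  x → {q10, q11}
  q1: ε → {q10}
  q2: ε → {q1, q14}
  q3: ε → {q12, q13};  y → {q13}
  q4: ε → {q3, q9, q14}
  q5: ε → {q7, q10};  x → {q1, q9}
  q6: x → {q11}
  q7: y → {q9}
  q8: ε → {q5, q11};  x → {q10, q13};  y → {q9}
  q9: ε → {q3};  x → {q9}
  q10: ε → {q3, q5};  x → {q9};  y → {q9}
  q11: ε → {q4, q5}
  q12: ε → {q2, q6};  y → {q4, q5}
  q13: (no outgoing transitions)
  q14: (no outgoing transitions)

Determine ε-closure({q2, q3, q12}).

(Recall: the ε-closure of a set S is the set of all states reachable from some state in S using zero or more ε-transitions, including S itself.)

{q1, q2, q3, q5, q6, q7, q10, q12, q13, q14}

Start with {q2, q3, q12}.
From q2 via ε: add q1, q14.
From q3 via ε: add q13.
From q12 via ε: add q6.
From q1 via ε: add q10.
From q10 via ε: add q5.
From q5 via ε: add q7.
No new states can be added; the closed set is {q1, q2, q3, q5, q6, q7, q10, q12, q13, q14}.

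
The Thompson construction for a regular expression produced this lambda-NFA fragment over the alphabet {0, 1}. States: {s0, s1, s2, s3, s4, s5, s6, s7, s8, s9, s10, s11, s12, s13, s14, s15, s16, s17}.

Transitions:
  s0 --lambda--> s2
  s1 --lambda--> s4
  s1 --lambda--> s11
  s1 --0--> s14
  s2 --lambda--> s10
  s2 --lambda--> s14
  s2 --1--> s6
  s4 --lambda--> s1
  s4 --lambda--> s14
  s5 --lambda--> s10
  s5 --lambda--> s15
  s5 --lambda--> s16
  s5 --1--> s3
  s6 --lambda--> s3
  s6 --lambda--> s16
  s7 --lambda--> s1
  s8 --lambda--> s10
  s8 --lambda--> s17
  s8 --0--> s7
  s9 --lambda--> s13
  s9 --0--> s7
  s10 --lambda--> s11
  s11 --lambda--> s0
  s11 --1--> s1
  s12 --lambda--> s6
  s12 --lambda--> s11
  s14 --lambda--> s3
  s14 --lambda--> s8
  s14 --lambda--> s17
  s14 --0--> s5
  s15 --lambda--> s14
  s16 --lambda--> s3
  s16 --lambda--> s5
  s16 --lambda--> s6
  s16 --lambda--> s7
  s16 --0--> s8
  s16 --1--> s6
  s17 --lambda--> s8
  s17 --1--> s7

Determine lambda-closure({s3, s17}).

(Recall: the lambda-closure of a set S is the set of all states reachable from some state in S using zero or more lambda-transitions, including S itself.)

Start with {s3, s17}.
From s17 via lambda: add s8.
From s8 via lambda: add s10.
From s10 via lambda: add s11.
From s11 via lambda: add s0.
From s0 via lambda: add s2.
From s2 via lambda: add s14.
No new states can be added; the closed set is {s0, s2, s3, s8, s10, s11, s14, s17}.

{s0, s2, s3, s8, s10, s11, s14, s17}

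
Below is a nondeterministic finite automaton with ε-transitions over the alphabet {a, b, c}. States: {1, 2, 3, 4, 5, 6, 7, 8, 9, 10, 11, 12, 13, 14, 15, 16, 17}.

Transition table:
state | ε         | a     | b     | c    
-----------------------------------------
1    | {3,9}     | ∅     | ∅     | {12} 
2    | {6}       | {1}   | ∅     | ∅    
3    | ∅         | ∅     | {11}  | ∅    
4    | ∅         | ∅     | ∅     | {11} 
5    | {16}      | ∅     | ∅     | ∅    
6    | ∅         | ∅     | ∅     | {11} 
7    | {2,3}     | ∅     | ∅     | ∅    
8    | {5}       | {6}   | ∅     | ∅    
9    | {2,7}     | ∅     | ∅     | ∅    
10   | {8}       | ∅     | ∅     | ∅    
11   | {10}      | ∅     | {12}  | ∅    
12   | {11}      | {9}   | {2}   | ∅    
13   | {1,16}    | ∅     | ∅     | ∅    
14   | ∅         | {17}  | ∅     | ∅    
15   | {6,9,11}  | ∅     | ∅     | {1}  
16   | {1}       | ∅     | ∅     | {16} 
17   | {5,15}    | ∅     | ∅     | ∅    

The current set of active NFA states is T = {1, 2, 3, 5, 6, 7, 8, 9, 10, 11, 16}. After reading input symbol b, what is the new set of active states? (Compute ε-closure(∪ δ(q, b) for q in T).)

{1, 2, 3, 5, 6, 7, 8, 9, 10, 11, 12, 16}

3 on b → {11}.
11 on b → {12}.
No b-transition from 1, 2, 5, 6, 7, 8, 9, 10, 16.
Union after reading b: {11, 12}.
Now take the ε-closure:
From 11 via ε: add 10.
From 10 via ε: add 8.
From 8 via ε: add 5.
From 5 via ε: add 16.
From 16 via ε: add 1.
From 1 via ε: add 3, 9.
From 9 via ε: add 2, 7.
From 2 via ε: add 6.
No new states can be added; the closed set is {1, 2, 3, 5, 6, 7, 8, 9, 10, 11, 12, 16}.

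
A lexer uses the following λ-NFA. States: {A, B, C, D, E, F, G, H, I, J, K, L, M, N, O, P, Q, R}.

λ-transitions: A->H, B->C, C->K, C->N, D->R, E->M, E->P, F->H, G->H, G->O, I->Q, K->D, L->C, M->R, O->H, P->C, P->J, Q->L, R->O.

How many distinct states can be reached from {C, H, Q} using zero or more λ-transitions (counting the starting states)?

Start with {C, H, Q}.
From C via λ: add K, N.
From Q via λ: add L.
From K via λ: add D.
From D via λ: add R.
From R via λ: add O.
λ-closure = {C, D, H, K, L, N, O, Q, R}, which has 9 states.

9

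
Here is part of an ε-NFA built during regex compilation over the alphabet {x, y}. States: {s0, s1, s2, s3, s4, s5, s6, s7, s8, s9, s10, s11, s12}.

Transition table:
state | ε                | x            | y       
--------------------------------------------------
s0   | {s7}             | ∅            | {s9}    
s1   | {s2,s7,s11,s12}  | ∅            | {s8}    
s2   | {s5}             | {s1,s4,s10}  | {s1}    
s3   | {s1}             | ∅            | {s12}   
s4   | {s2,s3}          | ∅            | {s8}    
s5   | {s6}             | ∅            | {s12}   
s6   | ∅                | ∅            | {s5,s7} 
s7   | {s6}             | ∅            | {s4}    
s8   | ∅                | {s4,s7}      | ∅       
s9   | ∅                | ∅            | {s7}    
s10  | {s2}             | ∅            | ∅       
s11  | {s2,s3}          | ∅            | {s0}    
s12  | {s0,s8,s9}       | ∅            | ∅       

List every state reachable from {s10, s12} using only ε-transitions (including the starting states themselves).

Start with {s10, s12}.
From s10 via ε: add s2.
From s12 via ε: add s0, s8, s9.
From s0 via ε: add s7.
From s2 via ε: add s5.
From s5 via ε: add s6.
No new states can be added; the closed set is {s0, s2, s5, s6, s7, s8, s9, s10, s12}.

{s0, s2, s5, s6, s7, s8, s9, s10, s12}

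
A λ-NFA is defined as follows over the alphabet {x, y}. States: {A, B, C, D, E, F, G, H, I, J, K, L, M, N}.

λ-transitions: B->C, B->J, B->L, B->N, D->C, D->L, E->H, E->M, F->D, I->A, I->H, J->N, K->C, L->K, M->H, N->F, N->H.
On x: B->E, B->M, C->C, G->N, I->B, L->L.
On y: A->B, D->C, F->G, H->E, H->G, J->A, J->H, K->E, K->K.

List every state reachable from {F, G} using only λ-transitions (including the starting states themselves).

Start with {F, G}.
From F via λ: add D.
From D via λ: add C, L.
From L via λ: add K.
No new states can be added; the closed set is {C, D, F, G, K, L}.

{C, D, F, G, K, L}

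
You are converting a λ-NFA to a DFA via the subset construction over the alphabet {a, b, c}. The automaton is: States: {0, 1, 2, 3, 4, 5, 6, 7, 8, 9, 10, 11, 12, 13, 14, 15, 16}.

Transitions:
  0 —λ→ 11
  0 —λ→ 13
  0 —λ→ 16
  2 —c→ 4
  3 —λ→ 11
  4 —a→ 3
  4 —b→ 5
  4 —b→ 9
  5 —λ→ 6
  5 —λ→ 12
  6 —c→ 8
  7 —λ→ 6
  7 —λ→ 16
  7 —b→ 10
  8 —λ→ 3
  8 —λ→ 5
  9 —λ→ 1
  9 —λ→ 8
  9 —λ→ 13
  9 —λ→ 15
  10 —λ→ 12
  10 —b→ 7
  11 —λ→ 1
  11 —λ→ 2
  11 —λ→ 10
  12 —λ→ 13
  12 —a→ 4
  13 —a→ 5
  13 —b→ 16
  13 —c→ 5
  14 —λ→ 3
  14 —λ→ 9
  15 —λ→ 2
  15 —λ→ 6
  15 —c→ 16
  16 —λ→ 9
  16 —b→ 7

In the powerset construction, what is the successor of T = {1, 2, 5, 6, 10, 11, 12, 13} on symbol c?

2 on c → {4}.
6 on c → {8}.
13 on c → {5}.
No c-transition from 1, 5, 10, 11, 12.
Union after reading c: {4, 5, 8}.
Now take the λ-closure:
From 5 via λ: add 6, 12.
From 8 via λ: add 3.
From 3 via λ: add 11.
From 12 via λ: add 13.
From 11 via λ: add 1, 2, 10.
No new states can be added; the closed set is {1, 2, 3, 4, 5, 6, 8, 10, 11, 12, 13}.

{1, 2, 3, 4, 5, 6, 8, 10, 11, 12, 13}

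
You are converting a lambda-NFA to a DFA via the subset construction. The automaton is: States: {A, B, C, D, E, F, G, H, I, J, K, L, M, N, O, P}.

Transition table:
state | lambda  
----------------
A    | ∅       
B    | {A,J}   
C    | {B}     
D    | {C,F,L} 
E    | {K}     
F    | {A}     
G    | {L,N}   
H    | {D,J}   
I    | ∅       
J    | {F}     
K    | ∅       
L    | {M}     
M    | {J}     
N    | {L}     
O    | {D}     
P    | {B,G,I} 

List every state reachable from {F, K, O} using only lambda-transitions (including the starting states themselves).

{A, B, C, D, F, J, K, L, M, O}

Start with {F, K, O}.
From F via lambda: add A.
From O via lambda: add D.
From D via lambda: add C, L.
From C via lambda: add B.
From L via lambda: add M.
From B via lambda: add J.
No new states can be added; the closed set is {A, B, C, D, F, J, K, L, M, O}.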